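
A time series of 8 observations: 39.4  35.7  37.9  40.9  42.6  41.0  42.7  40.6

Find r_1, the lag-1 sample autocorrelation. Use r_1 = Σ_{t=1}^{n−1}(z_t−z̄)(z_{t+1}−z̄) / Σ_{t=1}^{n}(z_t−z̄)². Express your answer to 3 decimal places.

Mean z̄ = (39.4 + 35.7 + 37.9 + 40.9 + 42.6 + 41.0 + 42.7 + 40.6)/8 = 40.1000
Deviations from mean: -0.7000, -4.4000, -2.2000, 0.8000, 2.5000, 0.9000, 2.6000, 0.5000
Numerator Σ_{t=1}^{7}(z_t−z̄)(z_{t+1}−z̄) = 18.8900
Denominator Σ(z_t−z̄)² = 39.4000
r_1 = 18.8900 / 39.4000 = 0.479

0.479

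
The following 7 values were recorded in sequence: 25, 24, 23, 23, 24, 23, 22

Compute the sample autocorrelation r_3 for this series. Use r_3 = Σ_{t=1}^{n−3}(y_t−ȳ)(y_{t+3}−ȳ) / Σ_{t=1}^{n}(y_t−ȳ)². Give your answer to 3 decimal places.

0.079

Mean ȳ = (25 + 24 + 23 + 23 + 24 + 23 + 22)/7 = 23.4286
Numerator Σ_{t=1}^{4}(y_t−ȳ)(y_{t+3}−ȳ) = 0.4490
Denominator Σ(y_t−ȳ)² = 5.7143
r_3 = 0.4490 / 5.7143 = 0.079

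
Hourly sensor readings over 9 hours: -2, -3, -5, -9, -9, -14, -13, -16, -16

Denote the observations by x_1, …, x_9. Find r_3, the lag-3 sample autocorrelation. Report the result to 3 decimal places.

0.044

Mean x̄ = (-2 − 3 − 5 − 9 − 9 − 14 − 13 − 16 − 16)/9 = -9.6667
Numerator Σ_{t=1}^{6}(x_t−x̄)(x_{t+3}−x̄) = 10.3333
Denominator Σ(x_t−x̄)² = 236.0000
r_3 = 10.3333 / 236.0000 = 0.044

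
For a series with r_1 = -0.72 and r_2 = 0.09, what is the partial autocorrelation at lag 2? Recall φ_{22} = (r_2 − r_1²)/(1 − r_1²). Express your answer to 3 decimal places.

φ_{22} = (r_2 − r_1²) / (1 − r_1²)
r_1² = (-0.72)² = 0.5184
Numerator = 0.09 − 0.5184 = -0.4284; denominator = 1 − 0.5184 = 0.4816
φ_{22} = -0.4284 / 0.4816 = -0.890

-0.890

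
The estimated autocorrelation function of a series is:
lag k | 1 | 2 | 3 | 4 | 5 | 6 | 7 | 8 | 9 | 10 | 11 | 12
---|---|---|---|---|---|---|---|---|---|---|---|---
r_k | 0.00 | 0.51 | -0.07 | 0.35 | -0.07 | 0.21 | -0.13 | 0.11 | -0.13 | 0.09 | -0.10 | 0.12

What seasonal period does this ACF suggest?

2

The largest autocorrelation is r_2 = 0.51, with weaker echoes at lags 4 (0.35) and 6 (0.21); the remaining lags stay at or below 0.12.
The dominant spike at lag 2 indicates a seasonal period of 2.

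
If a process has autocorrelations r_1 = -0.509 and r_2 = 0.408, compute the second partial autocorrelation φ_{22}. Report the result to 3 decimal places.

0.201

φ_{22} = (r_2 − r_1²) / (1 − r_1²)
r_1² = (-0.509)² = 0.259081
Numerator = 0.408 − 0.2591 = 0.1489; denominator = 1 − 0.2591 = 0.7409
φ_{22} = 0.1489 / 0.7409 = 0.201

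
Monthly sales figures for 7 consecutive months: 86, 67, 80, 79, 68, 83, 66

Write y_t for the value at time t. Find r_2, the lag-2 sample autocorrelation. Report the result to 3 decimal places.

0.194

Mean ȳ = (86 + 67 + 80 + 79 + 68 + 83 + 66)/7 = 75.5714
Numerator Σ_{t=1}^{5}(y_t−ȳ)(y_{t+2}−ȳ) = 81.2041
Denominator Σ(y_t−ȳ)² = 417.7143
r_2 = 81.2041 / 417.7143 = 0.194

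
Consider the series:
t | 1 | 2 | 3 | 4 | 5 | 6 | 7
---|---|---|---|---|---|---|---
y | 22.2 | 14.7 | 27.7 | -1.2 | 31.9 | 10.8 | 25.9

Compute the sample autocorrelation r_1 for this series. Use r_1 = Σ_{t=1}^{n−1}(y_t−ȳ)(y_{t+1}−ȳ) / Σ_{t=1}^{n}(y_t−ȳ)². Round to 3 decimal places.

-0.821

Mean ȳ = (22.2 + 14.7 + 27.7 − 1.2 + 31.9 + 10.8 + 25.9)/7 = 18.8571
Σ(y_t−ȳ)(y_{t+1}−ȳ) = (-13.8967) + (-36.7610) + (-177.3624) + (-261.6024) + (-105.0882) + (-56.7453) = -651.4561
Denominator Σ(y_t−ȳ)² = 793.5771
r_1 = -651.4561 / 793.5771 = -0.821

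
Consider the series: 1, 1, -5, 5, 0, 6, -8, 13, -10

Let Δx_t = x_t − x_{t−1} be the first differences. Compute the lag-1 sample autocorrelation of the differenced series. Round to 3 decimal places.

First differences Δx: 0, -6, 10, -5, 6, -14, 21, -23
Mean of differences = -1.3750
Numerator Σ(Δx_t−Δx̄)(Δx_{t+1}−Δx̄) = -986.3906
Denominator Σ(Δx_t−Δx̄)² = 1347.8750
r_1(Δx) = -986.3906 / 1347.8750 = -0.732

-0.732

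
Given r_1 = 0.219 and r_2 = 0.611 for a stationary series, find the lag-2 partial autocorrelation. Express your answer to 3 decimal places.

φ_{22} = (r_2 − r_1²) / (1 − r_1²)
r_1² = (0.219)² = 0.047961
Numerator = 0.611 − 0.0480 = 0.5630; denominator = 1 − 0.0480 = 0.9520
φ_{22} = 0.5630 / 0.9520 = 0.591

0.591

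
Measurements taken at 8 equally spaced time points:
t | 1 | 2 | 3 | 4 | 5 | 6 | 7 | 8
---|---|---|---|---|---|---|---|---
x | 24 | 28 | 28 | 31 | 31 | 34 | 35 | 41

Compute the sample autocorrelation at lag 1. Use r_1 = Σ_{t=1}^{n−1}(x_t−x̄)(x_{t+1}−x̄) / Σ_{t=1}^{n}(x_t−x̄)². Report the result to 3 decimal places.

Mean x̄ = (24 + 28 + 28 + 31 + 31 + 34 + 35 + 41)/8 = 31.5000
Σ(x_t−x̄)(x_{t+1}−x̄) = (26.2500) + (12.2500) + (1.7500) + (0.2500) + (-1.2500) + (8.7500) + (33.2500) = 81.2500
Denominator Σ(x_t−x̄)² = 190.0000
r_1 = 81.2500 / 190.0000 = 0.428

0.428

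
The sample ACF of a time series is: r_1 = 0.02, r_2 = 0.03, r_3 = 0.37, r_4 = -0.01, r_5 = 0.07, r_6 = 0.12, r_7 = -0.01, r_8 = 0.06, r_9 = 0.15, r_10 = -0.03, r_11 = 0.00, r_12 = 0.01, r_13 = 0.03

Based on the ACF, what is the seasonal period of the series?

The largest autocorrelation is r_3 = 0.37, with a weaker echo at lag 9 (0.15); the remaining lags stay at or below 0.12.
The dominant spike at lag 3 indicates a seasonal period of 3.

3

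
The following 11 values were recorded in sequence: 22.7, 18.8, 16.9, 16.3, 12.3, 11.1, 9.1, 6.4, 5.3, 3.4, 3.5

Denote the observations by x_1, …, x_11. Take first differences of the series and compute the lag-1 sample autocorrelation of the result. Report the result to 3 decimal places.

-0.305

First differences Δx: -3.9, -1.9, -0.6, -4.0, -1.2, -2.0, -2.7, -1.1, -1.9, 0.1
Mean of differences = -1.9200
Numerator Σ(Δx_t−Δx̄)(Δx_{t+1}−Δx̄) = -4.8344
Denominator Σ(Δx_t−Δx̄)² = 15.8760
r_1(Δx) = -4.8344 / 15.8760 = -0.305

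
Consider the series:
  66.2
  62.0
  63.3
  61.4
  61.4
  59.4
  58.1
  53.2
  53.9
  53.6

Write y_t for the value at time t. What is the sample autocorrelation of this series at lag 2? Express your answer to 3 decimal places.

0.445

Mean ȳ = (66.2 + 62.0 + 63.3 + 61.4 + 61.4 + 59.4 + 58.1 + 53.2 + 53.9 + 53.6)/10 = 59.2500
Numerator Σ_{t=1}^{8}(y_t−ȳ)(y_{t+2}−ȳ) = 80.0450
Denominator Σ(y_t−ȳ)² = 180.0050
r_2 = 80.0450 / 180.0050 = 0.445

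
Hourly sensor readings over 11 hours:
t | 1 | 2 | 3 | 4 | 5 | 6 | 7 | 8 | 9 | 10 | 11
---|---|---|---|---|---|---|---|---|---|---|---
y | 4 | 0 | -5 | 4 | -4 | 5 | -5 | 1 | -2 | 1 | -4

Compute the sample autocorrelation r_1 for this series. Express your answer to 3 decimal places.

-0.676

Mean ȳ = (4 + 0 − 5 + 4 − 4 + 5 − 5 + 1 − 2 + 1 − 4)/11 = -0.4545
Numerator Σ_{t=1}^{10}(y_t−ȳ)(y_{t+1}−ȳ) = -96.4793
Denominator Σ(y_t−ȳ)² = 142.7273
r_1 = -96.4793 / 142.7273 = -0.676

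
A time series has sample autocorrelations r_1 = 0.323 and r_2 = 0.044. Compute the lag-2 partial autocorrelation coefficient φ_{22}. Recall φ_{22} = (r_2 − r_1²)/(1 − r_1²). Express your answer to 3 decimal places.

φ_{22} = (r_2 − r_1²) / (1 − r_1²)
r_1² = (0.323)² = 0.104329
Numerator = 0.044 − 0.1043 = -0.0603; denominator = 1 − 0.1043 = 0.8957
φ_{22} = -0.0603 / 0.8957 = -0.067

-0.067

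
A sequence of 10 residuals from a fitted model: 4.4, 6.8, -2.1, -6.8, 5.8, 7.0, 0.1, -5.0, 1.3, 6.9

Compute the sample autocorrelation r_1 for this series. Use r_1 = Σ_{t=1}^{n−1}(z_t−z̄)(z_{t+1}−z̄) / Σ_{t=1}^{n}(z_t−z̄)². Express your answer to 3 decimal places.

Mean z̄ = (4.4 + 6.8 − 2.1 − 6.8 + 5.8 + 7.0 + 0.1 − 5.0 + 1.3 + 6.9)/10 = 1.8400
Numerator Σ_{t=1}^{9}(z_t−z̄)(z_{t+1}−z̄) = 17.3004
Denominator Σ(z_t−z̄)² = 239.3440
r_1 = 17.3004 / 239.3440 = 0.072

0.072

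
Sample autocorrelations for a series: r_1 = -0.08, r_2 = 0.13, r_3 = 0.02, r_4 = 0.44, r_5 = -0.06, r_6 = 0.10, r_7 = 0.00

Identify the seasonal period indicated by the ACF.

4

The largest autocorrelation is r_4 = 0.44; the remaining lags stay at or below 0.13.
The dominant spike at lag 4 indicates a seasonal period of 4.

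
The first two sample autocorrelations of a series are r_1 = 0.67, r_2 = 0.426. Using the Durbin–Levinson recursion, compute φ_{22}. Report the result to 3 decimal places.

-0.042

φ_{22} = (r_2 − r_1²) / (1 − r_1²)
r_1² = (0.67)² = 0.4489
Numerator = 0.426 − 0.4489 = -0.0229; denominator = 1 − 0.4489 = 0.5511
φ_{22} = -0.0229 / 0.5511 = -0.042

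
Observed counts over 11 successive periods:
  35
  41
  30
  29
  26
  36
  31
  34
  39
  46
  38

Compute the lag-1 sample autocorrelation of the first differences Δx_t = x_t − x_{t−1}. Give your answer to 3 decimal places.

First differences Δx: 6, -11, -1, -3, 10, -5, 3, 5, 7, -8
Mean of differences = 0.3000
Numerator Σ(Δx_t−Δx̄)(Δx_{t+1}−Δx̄) = -154.5900
Denominator Σ(Δx_t−Δx̄)² = 438.1000
r_1(Δx) = -154.5900 / 438.1000 = -0.353

-0.353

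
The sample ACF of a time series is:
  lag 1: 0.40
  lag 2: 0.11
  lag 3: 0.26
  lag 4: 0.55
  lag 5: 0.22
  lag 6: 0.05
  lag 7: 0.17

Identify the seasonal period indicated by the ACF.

The largest autocorrelation is r_4 = 0.55; the remaining lags stay at or below 0.40. The elevated value at lag 1 (0.40), dropping to 0.11 at lag 2, reflects decaying short-term dependence rather than seasonality.
The dominant spike at lag 4 indicates a seasonal period of 4.

4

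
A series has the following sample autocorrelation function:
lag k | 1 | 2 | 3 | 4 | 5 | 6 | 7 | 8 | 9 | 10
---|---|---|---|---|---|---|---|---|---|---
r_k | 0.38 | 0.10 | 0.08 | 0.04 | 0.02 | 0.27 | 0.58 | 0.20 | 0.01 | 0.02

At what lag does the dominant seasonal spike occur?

The largest autocorrelation is r_7 = 0.58; the remaining lags stay at or below 0.38. The elevated value at lag 1 (0.38), dropping to 0.10 at lag 2, reflects decaying short-term dependence rather than seasonality.
The dominant spike at lag 7 indicates a seasonal period of 7.

7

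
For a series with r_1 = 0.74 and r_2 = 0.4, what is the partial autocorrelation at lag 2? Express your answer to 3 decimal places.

-0.326

φ_{22} = (r_2 − r_1²) / (1 − r_1²)
r_1² = (0.74)² = 0.5476
Numerator = 0.4 − 0.5476 = -0.1476; denominator = 1 − 0.5476 = 0.4524
φ_{22} = -0.1476 / 0.4524 = -0.326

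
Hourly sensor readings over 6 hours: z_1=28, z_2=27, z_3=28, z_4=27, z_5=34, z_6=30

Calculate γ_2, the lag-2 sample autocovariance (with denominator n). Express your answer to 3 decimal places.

-0.333

Mean z̄ = (28 + 27 + 28 + 27 + 34 + 30)/6 = 29.0000
Σ_{t=1}^{4}(z_t−z̄)(z_{t+2}−z̄) = -2.0000
γ_2 = -2.0000 / 6 = -0.333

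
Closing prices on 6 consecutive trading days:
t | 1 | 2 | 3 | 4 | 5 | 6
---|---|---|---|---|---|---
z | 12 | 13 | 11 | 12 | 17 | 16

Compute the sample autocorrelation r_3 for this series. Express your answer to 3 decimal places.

Mean z̄ = (12 + 13 + 11 + 12 + 17 + 16)/6 = 13.5000
Deviations from mean: -1.5000, -0.5000, -2.5000, -1.5000, 3.5000, 2.5000
Numerator Σ_{t=1}^{3}(z_t−z̄)(z_{t+3}−z̄) = -5.7500
Denominator Σ(z_t−z̄)² = 29.5000
r_3 = -5.7500 / 29.5000 = -0.195

-0.195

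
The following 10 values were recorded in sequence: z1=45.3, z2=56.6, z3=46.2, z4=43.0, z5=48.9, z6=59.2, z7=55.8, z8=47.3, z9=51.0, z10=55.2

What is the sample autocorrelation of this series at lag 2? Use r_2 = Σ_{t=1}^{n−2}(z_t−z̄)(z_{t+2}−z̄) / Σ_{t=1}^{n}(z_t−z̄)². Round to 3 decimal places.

-0.469

Mean z̄ = (45.3 + 56.6 + 46.2 + 43.0 + 48.9 + 59.2 + 55.8 + 47.3 + 51.0 + 55.2)/10 = 50.8500
Numerator Σ_{t=1}^{8}(z_t−z̄)(z_{t+2}−z̄) = -129.8050
Denominator Σ(z_t−z̄)² = 276.6850
r_2 = -129.8050 / 276.6850 = -0.469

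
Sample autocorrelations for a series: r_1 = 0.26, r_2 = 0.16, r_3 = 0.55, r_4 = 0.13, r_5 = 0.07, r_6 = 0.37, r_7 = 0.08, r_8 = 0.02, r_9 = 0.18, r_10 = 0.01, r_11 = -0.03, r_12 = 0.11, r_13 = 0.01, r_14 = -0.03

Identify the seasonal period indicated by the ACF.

3

The largest autocorrelation is r_3 = 0.55, with a weaker echo at lag 6 (0.37); the remaining lags stay at or below 0.26. The elevated value at lag 1 (0.26), dropping to 0.16 at lag 2, reflects decaying short-term dependence rather than seasonality.
The dominant spike at lag 3 indicates a seasonal period of 3.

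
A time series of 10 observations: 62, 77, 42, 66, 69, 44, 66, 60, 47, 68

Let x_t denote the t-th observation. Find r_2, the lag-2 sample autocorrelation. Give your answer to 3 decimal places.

-0.171

Mean x̄ = (62 + 77 + 42 + 66 + 69 + 44 + 66 + 60 + 47 + 68)/10 = 60.1000
Numerator Σ_{t=1}^{8}(x_t−x̄)(x_{t+2}−x̄) = -214.7200
Denominator Σ(x_t−x̄)² = 1258.9000
r_2 = -214.7200 / 1258.9000 = -0.171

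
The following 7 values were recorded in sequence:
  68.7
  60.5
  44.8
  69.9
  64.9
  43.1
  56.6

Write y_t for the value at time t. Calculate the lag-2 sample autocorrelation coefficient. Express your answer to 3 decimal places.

-0.554

Mean ȳ = (68.7 + 60.5 + 44.8 + 69.9 + 64.9 + 43.1 + 56.6)/7 = 58.3571
Deviations from mean: 10.3429, 2.1429, -13.5571, 11.5429, 6.5429, -15.2571, -1.7571
Numerator Σ_{t=1}^{5}(y_t−ȳ)(y_{t+2}−ȳ) = -391.7951
Denominator Σ(y_t−ȳ)² = 707.2771
r_2 = -391.7951 / 707.2771 = -0.554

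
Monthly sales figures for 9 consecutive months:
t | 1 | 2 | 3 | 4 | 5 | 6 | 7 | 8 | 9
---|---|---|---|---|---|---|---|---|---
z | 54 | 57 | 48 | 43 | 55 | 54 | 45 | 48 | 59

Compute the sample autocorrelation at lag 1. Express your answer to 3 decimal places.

Mean z̄ = (54 + 57 + 48 + 43 + 55 + 54 + 45 + 48 + 59)/9 = 51.4444
Numerator Σ_{t=1}^{8}(z_t−z̄)(z_{t+1}−z̄) = -17.0864
Denominator Σ(z_t−z̄)² = 250.2222
r_1 = -17.0864 / 250.2222 = -0.068

-0.068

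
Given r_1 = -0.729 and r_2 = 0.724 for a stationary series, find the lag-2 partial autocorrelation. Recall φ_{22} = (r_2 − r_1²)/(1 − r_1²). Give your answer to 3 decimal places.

0.411

φ_{22} = (r_2 − r_1²) / (1 − r_1²)
r_1² = (-0.729)² = 0.531441
Numerator = 0.724 − 0.5314 = 0.1926; denominator = 1 − 0.5314 = 0.4686
φ_{22} = 0.1926 / 0.4686 = 0.411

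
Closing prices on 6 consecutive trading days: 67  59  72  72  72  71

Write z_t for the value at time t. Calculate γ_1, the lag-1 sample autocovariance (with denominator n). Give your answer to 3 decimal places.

Mean z̄ = (67 + 59 + 72 + 72 + 72 + 71)/6 = 68.8333
Σ_{t=1}^{5}(z_t−z̄)(z_{t+1}−z̄) = 13.8056
γ_1 = 13.8056 / 6 = 2.301

2.301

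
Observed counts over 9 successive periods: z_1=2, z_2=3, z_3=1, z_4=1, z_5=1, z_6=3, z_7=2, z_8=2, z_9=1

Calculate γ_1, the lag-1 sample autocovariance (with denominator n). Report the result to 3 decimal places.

Mean z̄ = (2 + 3 + 1 + 1 + 1 + 3 + 2 + 2 + 1)/9 = 1.7778
Σ_{t=1}^{8}(z_t−z̄)(z_{t+1}−z̄) = -0.2716
γ_1 = -0.2716 / 9 = -0.030

-0.030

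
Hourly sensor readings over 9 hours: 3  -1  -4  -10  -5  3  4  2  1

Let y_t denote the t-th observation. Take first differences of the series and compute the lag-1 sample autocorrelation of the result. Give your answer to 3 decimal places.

0.313

First differences Δy: -4, -3, -6, 5, 8, 1, -2, -1
Mean of differences = -0.2500
Numerator Σ(Δy_t−Δȳ)(Δy_{t+1}−Δȳ) = 48.6875
Denominator Σ(Δy_t−Δȳ)² = 155.5000
r_1(Δy) = 48.6875 / 155.5000 = 0.313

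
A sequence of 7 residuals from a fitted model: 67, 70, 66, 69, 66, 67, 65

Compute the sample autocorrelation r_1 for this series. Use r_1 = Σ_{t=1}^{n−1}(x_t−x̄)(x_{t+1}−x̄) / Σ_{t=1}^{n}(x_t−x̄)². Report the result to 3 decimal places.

-0.395

Mean x̄ = (67 + 70 + 66 + 69 + 66 + 67 + 65)/7 = 67.1429
Deviations from mean: -0.1429, 2.8571, -1.1429, 1.8571, -1.1429, -0.1429, -2.1429
Σ(x_t−x̄)(x_{t+1}−x̄) = (-0.4082) + (-3.2653) + (-2.1224) + (-2.1224) + (0.1633) + (0.3061) = -7.4490
Denominator Σ(x_t−x̄)² = 18.8571
r_1 = -7.4490 / 18.8571 = -0.395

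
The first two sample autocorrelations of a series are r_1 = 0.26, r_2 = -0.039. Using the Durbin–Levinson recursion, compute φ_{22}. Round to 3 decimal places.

-0.114

φ_{22} = (r_2 − r_1²) / (1 − r_1²)
r_1² = (0.26)² = 0.0676
Numerator = -0.039 − 0.0676 = -0.1066; denominator = 1 − 0.0676 = 0.9324
φ_{22} = -0.1066 / 0.9324 = -0.114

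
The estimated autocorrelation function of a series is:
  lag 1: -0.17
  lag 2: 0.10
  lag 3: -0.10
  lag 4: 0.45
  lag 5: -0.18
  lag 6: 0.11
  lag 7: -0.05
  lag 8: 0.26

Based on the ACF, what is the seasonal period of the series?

4

The largest autocorrelation is r_4 = 0.45, with a weaker echo at lag 8 (0.26); the remaining lags stay at or below 0.11.
The dominant spike at lag 4 indicates a seasonal period of 4.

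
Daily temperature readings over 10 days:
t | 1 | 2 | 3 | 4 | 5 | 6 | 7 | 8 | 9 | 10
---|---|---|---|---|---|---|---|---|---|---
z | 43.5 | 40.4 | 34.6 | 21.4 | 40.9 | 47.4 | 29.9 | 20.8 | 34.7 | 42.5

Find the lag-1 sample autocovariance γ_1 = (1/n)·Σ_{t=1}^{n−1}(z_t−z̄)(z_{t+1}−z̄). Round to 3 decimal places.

5.896

Mean z̄ = (43.5 + 40.4 + 34.6 + 21.4 + 40.9 + 47.4 + 29.9 + 20.8 + 34.7 + 42.5)/10 = 35.6100
Σ_{t=1}^{9}(z_t−z̄)(z_{t+1}−z̄) = 58.9569
γ_1 = 58.9569 / 10 = 5.896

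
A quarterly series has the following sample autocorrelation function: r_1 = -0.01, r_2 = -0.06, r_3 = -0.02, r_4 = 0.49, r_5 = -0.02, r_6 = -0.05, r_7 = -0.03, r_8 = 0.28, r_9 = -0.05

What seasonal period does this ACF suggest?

4

The largest autocorrelation is r_4 = 0.49, with a weaker echo at lag 8 (0.28); the remaining lags stay at or below -0.01.
The dominant spike at lag 4 indicates a seasonal period of 4.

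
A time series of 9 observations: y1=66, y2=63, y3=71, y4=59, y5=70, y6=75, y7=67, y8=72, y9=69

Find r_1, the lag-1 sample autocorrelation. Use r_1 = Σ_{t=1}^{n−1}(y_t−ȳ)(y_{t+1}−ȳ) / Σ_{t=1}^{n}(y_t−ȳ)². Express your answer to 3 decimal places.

-0.226

Mean ȳ = (66 + 63 + 71 + 59 + 70 + 75 + 67 + 72 + 69)/9 = 68.0000
Numerator Σ_{t=1}^{8}(y_t−ȳ)(y_{t+1}−ȳ) = -43.0000
Denominator Σ(y_t−ȳ)² = 190.0000
r_1 = -43.0000 / 190.0000 = -0.226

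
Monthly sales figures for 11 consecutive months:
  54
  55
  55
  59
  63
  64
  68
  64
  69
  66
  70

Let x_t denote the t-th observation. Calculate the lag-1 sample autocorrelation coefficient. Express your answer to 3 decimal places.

Mean x̄ = (54 + 55 + 55 + 59 + 63 + 64 + 68 + 64 + 69 + 66 + 70)/11 = 62.4545
Numerator Σ_{t=1}^{10}(x_t−x̄)(x_{t+1}−x̄) = 220.5207
Denominator Σ(x_t−x̄)² = 342.7273
r_1 = 220.5207 / 342.7273 = 0.643

0.643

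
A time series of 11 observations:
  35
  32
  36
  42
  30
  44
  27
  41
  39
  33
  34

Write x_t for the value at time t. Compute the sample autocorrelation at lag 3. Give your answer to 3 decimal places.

Mean x̄ = (35 + 32 + 36 + 42 + 30 + 44 + 27 + 41 + 39 + 33 + 34)/11 = 35.7273
Numerator Σ_{t=1}^{8}(x_t−x̄)(x_{t+3}−x̄) = -24.1322
Denominator Σ(x_t−x̄)² = 280.1818
r_3 = -24.1322 / 280.1818 = -0.086

-0.086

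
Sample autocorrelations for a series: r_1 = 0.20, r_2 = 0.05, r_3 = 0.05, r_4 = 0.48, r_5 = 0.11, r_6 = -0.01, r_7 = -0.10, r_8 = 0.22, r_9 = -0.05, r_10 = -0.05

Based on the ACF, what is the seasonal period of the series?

The largest autocorrelation is r_4 = 0.48, with a weaker echo at lag 8 (0.22); the remaining lags stay at or below 0.20. The elevated value at lag 1 (0.20), dropping to 0.05 at lag 2, reflects decaying short-term dependence rather than seasonality.
The dominant spike at lag 4 indicates a seasonal period of 4.

4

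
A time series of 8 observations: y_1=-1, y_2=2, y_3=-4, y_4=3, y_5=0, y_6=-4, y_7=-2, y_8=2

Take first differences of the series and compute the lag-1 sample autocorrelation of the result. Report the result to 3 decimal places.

-0.490

First differences Δy: 3, -6, 7, -3, -4, 2, 4
Mean of differences = 0.4286
Numerator Σ(Δy_t−Δȳ)(Δy_{t+1}−Δȳ) = -67.4694
Denominator Σ(Δy_t−Δȳ)² = 137.7143
r_1(Δy) = -67.4694 / 137.7143 = -0.490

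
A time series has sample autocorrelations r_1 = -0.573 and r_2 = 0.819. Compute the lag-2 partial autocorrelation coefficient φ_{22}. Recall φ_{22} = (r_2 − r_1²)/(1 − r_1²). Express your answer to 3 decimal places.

φ_{22} = (r_2 − r_1²) / (1 − r_1²)
r_1² = (-0.573)² = 0.328329
Numerator = 0.819 − 0.3283 = 0.4907; denominator = 1 − 0.3283 = 0.6717
φ_{22} = 0.4907 / 0.6717 = 0.731

0.731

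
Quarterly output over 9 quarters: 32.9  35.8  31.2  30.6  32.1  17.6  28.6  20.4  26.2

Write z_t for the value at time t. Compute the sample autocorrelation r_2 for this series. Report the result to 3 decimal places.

Mean z̄ = (32.9 + 35.8 + 31.2 + 30.6 + 32.1 + 17.6 + 28.6 + 20.4 + 26.2)/9 = 28.3778
Σ(z_t−z̄)(z_{t+2}−z̄) = (12.7627) + (16.4938) + (10.5049) + (-23.9506) + (0.8272) + (85.9827) + (-0.4840) = 102.1368
Denominator Σ(z_t−z̄)² = 286.8956
r_2 = 102.1368 / 286.8956 = 0.356

0.356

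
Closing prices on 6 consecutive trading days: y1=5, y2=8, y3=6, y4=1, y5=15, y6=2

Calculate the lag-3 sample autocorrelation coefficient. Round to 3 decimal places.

Mean ȳ = (5 + 8 + 6 + 1 + 15 + 2)/6 = 6.1667
Deviations from mean: -1.1667, 1.8333, -0.1667, -5.1667, 8.8333, -4.1667
Σ(y_t−ȳ)(y_{t+3}−ȳ) = (6.0278) + (16.1944) + (0.6944) = 22.9167
Denominator Σ(y_t−ȳ)² = 126.8333
r_3 = 22.9167 / 126.8333 = 0.181

0.181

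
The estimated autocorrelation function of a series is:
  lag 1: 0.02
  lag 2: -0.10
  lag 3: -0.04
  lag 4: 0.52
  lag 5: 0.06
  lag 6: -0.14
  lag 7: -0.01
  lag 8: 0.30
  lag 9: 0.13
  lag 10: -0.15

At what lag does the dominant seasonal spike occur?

4

The largest autocorrelation is r_4 = 0.52, with a weaker echo at lag 8 (0.30); the remaining lags stay at or below 0.13.
The dominant spike at lag 4 indicates a seasonal period of 4.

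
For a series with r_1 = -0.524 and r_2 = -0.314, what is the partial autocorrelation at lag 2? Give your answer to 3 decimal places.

-0.811

φ_{22} = (r_2 − r_1²) / (1 − r_1²)
r_1² = (-0.524)² = 0.274576
Numerator = -0.314 − 0.2746 = -0.5886; denominator = 1 − 0.2746 = 0.7254
φ_{22} = -0.5886 / 0.7254 = -0.811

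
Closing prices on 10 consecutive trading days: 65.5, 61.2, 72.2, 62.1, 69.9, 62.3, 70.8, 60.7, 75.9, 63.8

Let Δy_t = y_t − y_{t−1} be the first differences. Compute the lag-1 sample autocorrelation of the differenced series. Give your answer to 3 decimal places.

-0.858

First differences Δy: -4.3, 11.0, -10.1, 7.8, -7.6, 8.5, -10.1, 15.2, -12.1
Mean of differences = -0.1889
Numerator Σ(Δy_t−Δȳ)(Δy_{t+1}−Δȳ) = -781.6090
Denominator Σ(Δy_t−Δȳ)² = 911.4889
r_1(Δy) = -781.6090 / 911.4889 = -0.858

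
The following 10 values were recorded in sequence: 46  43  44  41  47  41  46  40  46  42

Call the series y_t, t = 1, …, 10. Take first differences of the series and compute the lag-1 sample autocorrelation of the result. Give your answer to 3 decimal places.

-0.884

First differences Δy: -3, 1, -3, 6, -6, 5, -6, 6, -4
Mean of differences = -0.4444
Numerator Σ(Δy_t−Δȳ)(Δy_{t+1}−Δȳ) = -178.8642
Denominator Σ(Δy_t−Δȳ)² = 202.2222
r_1(Δy) = -178.8642 / 202.2222 = -0.884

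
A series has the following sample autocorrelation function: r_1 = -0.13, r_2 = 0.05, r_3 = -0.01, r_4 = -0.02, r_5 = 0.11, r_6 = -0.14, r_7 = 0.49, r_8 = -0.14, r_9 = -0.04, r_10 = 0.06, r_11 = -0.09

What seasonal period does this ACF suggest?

7

The largest autocorrelation is r_7 = 0.49; the remaining lags stay at or below 0.11.
The dominant spike at lag 7 indicates a seasonal period of 7.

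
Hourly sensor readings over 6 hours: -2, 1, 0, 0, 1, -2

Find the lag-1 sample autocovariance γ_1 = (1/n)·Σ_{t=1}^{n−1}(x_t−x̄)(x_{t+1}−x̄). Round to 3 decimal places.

-0.574

Mean x̄ = (-2 + 1 + 0 + 0 + 1 − 2)/6 = -0.3333
Deviations: -1.6667, 1.3333, 0.3333, 0.3333, 1.3333, -1.6667
Σ_{t=1}^{5}(x_t−x̄)(x_{t+1}−x̄) = -3.4444
γ_1 = -3.4444 / 6 = -0.574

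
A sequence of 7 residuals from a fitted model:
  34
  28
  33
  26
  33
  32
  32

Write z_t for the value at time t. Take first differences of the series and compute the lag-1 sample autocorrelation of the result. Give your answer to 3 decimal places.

-0.752

First differences Δz: -6, 5, -7, 7, -1, 0
Mean of differences = -0.3333
Numerator Σ(Δz_t−Δz̄)(Δz_{t+1}−Δz̄) = -119.7778
Denominator Σ(Δz_t−Δz̄)² = 159.3333
r_1(Δz) = -119.7778 / 159.3333 = -0.752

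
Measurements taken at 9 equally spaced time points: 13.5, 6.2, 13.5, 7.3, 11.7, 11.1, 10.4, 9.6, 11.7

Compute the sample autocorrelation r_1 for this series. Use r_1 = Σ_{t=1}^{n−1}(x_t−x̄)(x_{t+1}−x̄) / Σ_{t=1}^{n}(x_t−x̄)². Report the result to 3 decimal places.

Mean x̄ = (13.5 + 6.2 + 13.5 + 7.3 + 11.7 + 11.1 + 10.4 + 9.6 + 11.7)/9 = 10.5556
Numerator Σ_{t=1}^{8}(x_t−x̄)(x_{t+1}−x̄) = -39.3675
Denominator Σ(x_t−x̄)² = 50.7622
r_1 = -39.3675 / 50.7622 = -0.776

-0.776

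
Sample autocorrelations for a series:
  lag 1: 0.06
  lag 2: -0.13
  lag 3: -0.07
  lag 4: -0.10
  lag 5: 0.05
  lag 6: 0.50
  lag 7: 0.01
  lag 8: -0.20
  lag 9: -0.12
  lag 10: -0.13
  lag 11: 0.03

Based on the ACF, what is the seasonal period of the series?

6

The largest autocorrelation is r_6 = 0.50; the remaining lags stay at or below 0.06.
The dominant spike at lag 6 indicates a seasonal period of 6.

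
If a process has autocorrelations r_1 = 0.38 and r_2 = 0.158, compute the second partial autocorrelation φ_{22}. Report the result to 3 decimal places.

φ_{22} = (r_2 − r_1²) / (1 − r_1²)
r_1² = (0.38)² = 0.1444
Numerator = 0.158 − 0.1444 = 0.0136; denominator = 1 − 0.1444 = 0.8556
φ_{22} = 0.0136 / 0.8556 = 0.016

0.016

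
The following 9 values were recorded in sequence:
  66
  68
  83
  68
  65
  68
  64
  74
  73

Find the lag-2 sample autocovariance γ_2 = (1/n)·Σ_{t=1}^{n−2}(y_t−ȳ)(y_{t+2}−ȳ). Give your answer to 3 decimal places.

-11.694

Mean ȳ = (66 + 68 + 83 + 68 + 65 + 68 + 64 + 74 + 73)/9 = 69.8889
Σ_{t=1}^{7}(y_t−ȳ)(y_{t+2}−ȳ) = -105.2469
γ_2 = -105.2469 / 9 = -11.694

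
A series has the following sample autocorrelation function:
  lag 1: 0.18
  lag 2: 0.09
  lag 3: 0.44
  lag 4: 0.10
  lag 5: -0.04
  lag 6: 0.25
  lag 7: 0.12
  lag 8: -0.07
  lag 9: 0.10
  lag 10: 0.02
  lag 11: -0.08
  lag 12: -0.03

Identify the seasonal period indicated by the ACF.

3

The largest autocorrelation is r_3 = 0.44, with a weaker echo at lag 6 (0.25); the remaining lags stay at or below 0.18.
The dominant spike at lag 3 indicates a seasonal period of 3.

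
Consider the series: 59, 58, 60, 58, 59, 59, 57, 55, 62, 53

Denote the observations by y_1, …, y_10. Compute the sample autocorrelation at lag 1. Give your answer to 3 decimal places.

-0.500

Mean ȳ = (59 + 58 + 60 + 58 + 59 + 59 + 57 + 55 + 62 + 53)/10 = 58.0000
Numerator Σ_{t=1}^{9}(y_t−ȳ)(y_{t+1}−ȳ) = -29.0000
Denominator Σ(y_t−ȳ)² = 58.0000
r_1 = -29.0000 / 58.0000 = -0.500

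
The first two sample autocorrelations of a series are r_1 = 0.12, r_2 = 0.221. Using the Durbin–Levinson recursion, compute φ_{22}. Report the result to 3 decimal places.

0.210

φ_{22} = (r_2 − r_1²) / (1 − r_1²)
r_1² = (0.12)² = 0.0144
Numerator = 0.221 − 0.0144 = 0.2066; denominator = 1 − 0.0144 = 0.9856
φ_{22} = 0.2066 / 0.9856 = 0.210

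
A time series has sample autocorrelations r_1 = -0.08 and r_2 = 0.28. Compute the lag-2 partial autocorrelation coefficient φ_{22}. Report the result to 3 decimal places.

0.275

φ_{22} = (r_2 − r_1²) / (1 − r_1²)
r_1² = (-0.08)² = 0.0064
Numerator = 0.28 − 0.0064 = 0.2736; denominator = 1 − 0.0064 = 0.9936
φ_{22} = 0.2736 / 0.9936 = 0.275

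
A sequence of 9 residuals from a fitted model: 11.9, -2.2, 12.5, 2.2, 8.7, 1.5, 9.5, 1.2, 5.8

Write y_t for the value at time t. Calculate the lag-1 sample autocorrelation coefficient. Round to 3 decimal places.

-0.830

Mean ȳ = (11.9 − 2.2 + 12.5 + 2.2 + 8.7 + 1.5 + 9.5 + 1.2 + 5.8)/9 = 5.6778
Numerator Σ_{t=1}^{8}(y_t−ȳ)(y_{t+1}−ȳ) = -183.2549
Denominator Σ(y_t−ȳ)² = 220.6756
r_1 = -183.2549 / 220.6756 = -0.830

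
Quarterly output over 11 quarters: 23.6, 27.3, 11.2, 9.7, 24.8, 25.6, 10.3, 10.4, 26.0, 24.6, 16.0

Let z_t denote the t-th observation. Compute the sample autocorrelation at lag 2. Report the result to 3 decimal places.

-0.824

Mean z̄ = (23.6 + 27.3 + 11.2 + 9.7 + 24.8 + 25.6 + 10.3 + 10.4 + 26.0 + 24.6 + 16.0)/11 = 19.0455
Numerator Σ_{t=1}^{9}(z_t−z̄)(z_{t+2}−z̄) = -456.2923
Denominator Σ(z_t−z̄)² = 553.5673
r_2 = -456.2923 / 553.5673 = -0.824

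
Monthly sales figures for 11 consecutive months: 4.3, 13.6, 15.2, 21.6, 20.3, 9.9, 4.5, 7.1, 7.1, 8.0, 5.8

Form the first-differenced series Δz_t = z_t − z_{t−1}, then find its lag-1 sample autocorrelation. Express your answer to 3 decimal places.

0.253

First differences Δz: 9.3, 1.6, 6.4, -1.3, -10.4, -5.4, 2.6, 0.0, 0.9, -2.2
Mean of differences = 0.1500
Numerator Σ(Δz_t−Δz̄)(Δz_{t+1}−Δz̄) = 71.2775
Denominator Σ(Δz_t−Δz̄)² = 281.2050
r_1(Δz) = 71.2775 / 281.2050 = 0.253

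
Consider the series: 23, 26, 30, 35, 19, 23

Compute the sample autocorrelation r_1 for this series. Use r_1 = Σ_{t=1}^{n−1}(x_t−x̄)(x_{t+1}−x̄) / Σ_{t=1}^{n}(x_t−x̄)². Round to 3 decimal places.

Mean x̄ = (23 + 26 + 30 + 35 + 19 + 23)/6 = 26.0000
Deviations from mean: -3.0000, 0.0000, 4.0000, 9.0000, -7.0000, -3.0000
Numerator Σ_{t=1}^{5}(x_t−x̄)(x_{t+1}−x̄) = -6.0000
Denominator Σ(x_t−x̄)² = 164.0000
r_1 = -6.0000 / 164.0000 = -0.037

-0.037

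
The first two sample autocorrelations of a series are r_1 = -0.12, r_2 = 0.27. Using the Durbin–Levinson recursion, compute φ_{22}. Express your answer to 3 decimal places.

φ_{22} = (r_2 − r_1²) / (1 − r_1²)
r_1² = (-0.12)² = 0.0144
Numerator = 0.27 − 0.0144 = 0.2556; denominator = 1 − 0.0144 = 0.9856
φ_{22} = 0.2556 / 0.9856 = 0.259

0.259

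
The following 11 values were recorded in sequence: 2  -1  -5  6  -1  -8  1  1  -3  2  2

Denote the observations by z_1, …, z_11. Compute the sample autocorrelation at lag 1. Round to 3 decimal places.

-0.270

Mean z̄ = (2 − 1 − 5 + 6 − 1 − 8 + 1 + 1 − 3 + 2 + 2)/11 = -0.3636
Numerator Σ_{t=1}^{10}(z_t−z̄)(z_{t+1}−z̄) = -40.0413
Denominator Σ(z_t−z̄)² = 148.5455
r_1 = -40.0413 / 148.5455 = -0.270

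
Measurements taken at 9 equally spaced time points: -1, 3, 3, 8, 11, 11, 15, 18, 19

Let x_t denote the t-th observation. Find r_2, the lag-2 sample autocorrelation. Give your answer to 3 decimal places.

0.353

Mean x̄ = (-1 + 3 + 3 + 8 + 11 + 11 + 15 + 18 + 19)/9 = 9.6667
Numerator Σ_{t=1}^{7}(x_t−x̄)(x_{t+2}−x̄) = 139.1111
Denominator Σ(x_t−x̄)² = 394.0000
r_2 = 139.1111 / 394.0000 = 0.353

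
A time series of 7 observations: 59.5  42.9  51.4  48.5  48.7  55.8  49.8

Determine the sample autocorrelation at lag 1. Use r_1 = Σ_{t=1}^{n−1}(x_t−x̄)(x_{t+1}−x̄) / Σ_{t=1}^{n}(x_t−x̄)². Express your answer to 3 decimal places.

Mean x̄ = (59.5 + 42.9 + 51.4 + 48.5 + 48.7 + 55.8 + 49.8)/7 = 50.9429
Deviations from mean: 8.5571, -8.0429, 0.4571, -2.4429, -2.2429, 4.8571, -1.1429
Numerator Σ_{t=1}^{6}(x_t−x̄)(x_{t+1}−x̄) = -84.5833
Denominator Σ(x_t−x̄)² = 174.0171
r_1 = -84.5833 / 174.0171 = -0.486

-0.486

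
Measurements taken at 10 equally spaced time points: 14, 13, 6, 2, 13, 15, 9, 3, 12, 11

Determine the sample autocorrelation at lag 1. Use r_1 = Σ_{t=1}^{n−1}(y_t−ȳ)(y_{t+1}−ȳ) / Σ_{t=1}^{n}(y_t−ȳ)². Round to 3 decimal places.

Mean ȳ = (14 + 13 + 6 + 2 + 13 + 15 + 9 + 3 + 12 + 11)/10 = 9.8000
Numerator Σ_{t=1}^{9}(y_t−ȳ)(y_{t+1}−ȳ) = 11.5600
Denominator Σ(y_t−ȳ)² = 193.6000
r_1 = 11.5600 / 193.6000 = 0.060

0.060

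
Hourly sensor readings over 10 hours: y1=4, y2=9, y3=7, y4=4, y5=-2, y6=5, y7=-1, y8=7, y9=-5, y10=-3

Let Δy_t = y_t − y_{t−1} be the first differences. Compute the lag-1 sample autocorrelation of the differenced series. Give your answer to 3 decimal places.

-0.683

First differences Δy: 5, -2, -3, -6, 7, -6, 8, -12, 2
Mean of differences = -0.7778
Numerator Σ(Δy_t−Δȳ)(Δy_{t+1}−Δȳ) = -249.4938
Denominator Σ(Δy_t−Δȳ)² = 365.5556
r_1(Δy) = -249.4938 / 365.5556 = -0.683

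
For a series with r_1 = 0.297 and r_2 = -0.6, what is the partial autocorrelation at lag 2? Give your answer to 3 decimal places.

-0.755

φ_{22} = (r_2 − r_1²) / (1 − r_1²)
r_1² = (0.297)² = 0.088209
Numerator = -0.6 − 0.0882 = -0.6882; denominator = 1 − 0.0882 = 0.9118
φ_{22} = -0.6882 / 0.9118 = -0.755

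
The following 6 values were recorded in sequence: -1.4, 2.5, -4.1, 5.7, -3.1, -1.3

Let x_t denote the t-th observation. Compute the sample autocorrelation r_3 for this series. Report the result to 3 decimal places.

Mean x̄ = (-1.4 + 2.5 − 4.1 + 5.7 − 3.1 − 1.3)/6 = -0.2833
Deviations from mean: -1.1167, 2.7833, -3.8167, 5.9833, -2.8167, -1.0167
Σ(x_t−x̄)(x_{t+3}−x̄) = (-6.6814) + (-7.8397) + (3.8803) = -10.6408
Denominator Σ(x_t−x̄)² = 68.3283
r_3 = -10.6408 / 68.3283 = -0.156

-0.156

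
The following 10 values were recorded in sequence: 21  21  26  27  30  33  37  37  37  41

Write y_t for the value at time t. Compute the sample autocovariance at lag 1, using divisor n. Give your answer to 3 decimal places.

31.600

Mean ȳ = (21 + 21 + 26 + 27 + 30 + 33 + 37 + 37 + 37 + 41)/10 = 31.0000
Σ_{t=1}^{9}(y_t−ȳ)(y_{t+1}−ȳ) = 316.0000
γ_1 = 316.0000 / 10 = 31.600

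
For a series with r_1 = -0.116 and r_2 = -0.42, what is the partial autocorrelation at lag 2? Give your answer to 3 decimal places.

φ_{22} = (r_2 − r_1²) / (1 − r_1²)
r_1² = (-0.116)² = 0.013456
Numerator = -0.42 − 0.0135 = -0.4335; denominator = 1 − 0.0135 = 0.9865
φ_{22} = -0.4335 / 0.9865 = -0.439

-0.439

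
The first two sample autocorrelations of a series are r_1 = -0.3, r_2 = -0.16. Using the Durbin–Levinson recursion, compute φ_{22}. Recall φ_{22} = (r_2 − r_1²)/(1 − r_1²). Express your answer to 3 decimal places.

φ_{22} = (r_2 − r_1²) / (1 − r_1²)
r_1² = (-0.3)² = 0.09
Numerator = -0.16 − 0.0900 = -0.2500; denominator = 1 − 0.0900 = 0.9100
φ_{22} = -0.2500 / 0.9100 = -0.275

-0.275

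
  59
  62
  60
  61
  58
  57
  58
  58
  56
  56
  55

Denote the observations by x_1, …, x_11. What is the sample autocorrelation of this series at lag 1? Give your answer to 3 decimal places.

Mean x̄ = (59 + 62 + 60 + 61 + 58 + 57 + 58 + 58 + 56 + 56 + 55)/11 = 58.1818
Numerator Σ_{t=1}^{10}(x_t−x̄)(x_{t+1}−x̄) = 27.2397
Denominator Σ(x_t−x̄)² = 47.6364
r_1 = 27.2397 / 47.6364 = 0.572

0.572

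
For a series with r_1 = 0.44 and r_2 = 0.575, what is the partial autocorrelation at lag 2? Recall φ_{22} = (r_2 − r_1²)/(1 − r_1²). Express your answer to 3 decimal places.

0.473

φ_{22} = (r_2 − r_1²) / (1 − r_1²)
r_1² = (0.44)² = 0.1936
Numerator = 0.575 − 0.1936 = 0.3814; denominator = 1 − 0.1936 = 0.8064
φ_{22} = 0.3814 / 0.8064 = 0.473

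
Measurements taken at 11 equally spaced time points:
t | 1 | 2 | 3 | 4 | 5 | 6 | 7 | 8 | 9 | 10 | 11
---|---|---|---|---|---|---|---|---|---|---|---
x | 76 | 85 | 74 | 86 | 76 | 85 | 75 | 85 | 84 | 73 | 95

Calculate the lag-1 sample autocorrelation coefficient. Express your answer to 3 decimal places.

Mean x̄ = (76 + 85 + 74 + 86 + 76 + 85 + 75 + 85 + 84 + 73 + 95)/11 = 81.2727
Numerator Σ_{t=1}^{10}(x_t−x̄)(x_{t+1}−x̄) = -298.4380
Denominator Σ(x_t−x̄)² = 476.1818
r_1 = -298.4380 / 476.1818 = -0.627

-0.627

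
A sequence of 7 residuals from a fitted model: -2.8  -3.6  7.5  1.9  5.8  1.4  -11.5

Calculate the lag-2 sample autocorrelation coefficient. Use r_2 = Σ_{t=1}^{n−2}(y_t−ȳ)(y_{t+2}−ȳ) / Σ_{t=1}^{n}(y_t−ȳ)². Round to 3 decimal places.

Mean ȳ = (-2.8 − 3.6 + 7.5 + 1.9 + 5.8 + 1.4 − 11.5)/7 = -0.1857
Deviations from mean: -2.6143, -3.4143, 7.6857, 2.0857, 5.9857, 1.5857, -11.3143
Σ(y_t−ȳ)(y_{t+2}−ȳ) = (-20.0927) + (-7.1212) + (46.0045) + (3.3073) + (-67.7241) = -45.6261
Denominator Σ(y_t−ȳ)² = 248.2686
r_2 = -45.6261 / 248.2686 = -0.184

-0.184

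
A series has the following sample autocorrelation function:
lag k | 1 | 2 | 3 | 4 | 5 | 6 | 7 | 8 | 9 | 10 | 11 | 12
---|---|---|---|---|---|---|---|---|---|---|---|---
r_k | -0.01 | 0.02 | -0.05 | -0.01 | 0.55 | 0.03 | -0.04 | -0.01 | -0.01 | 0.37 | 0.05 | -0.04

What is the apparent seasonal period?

5

The largest autocorrelation is r_5 = 0.55, with a weaker echo at lag 10 (0.37); the remaining lags stay at or below 0.05.
The dominant spike at lag 5 indicates a seasonal period of 5.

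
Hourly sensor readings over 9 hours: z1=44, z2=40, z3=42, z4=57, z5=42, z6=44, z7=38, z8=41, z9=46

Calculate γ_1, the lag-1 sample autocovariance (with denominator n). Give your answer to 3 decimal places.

-3.660

Mean z̄ = (44 + 40 + 42 + 57 + 42 + 44 + 38 + 41 + 46)/9 = 43.7778
Σ_{t=1}^{8}(z_t−z̄)(z_{t+1}−z̄) = -32.9383
γ_1 = -32.9383 / 9 = -3.660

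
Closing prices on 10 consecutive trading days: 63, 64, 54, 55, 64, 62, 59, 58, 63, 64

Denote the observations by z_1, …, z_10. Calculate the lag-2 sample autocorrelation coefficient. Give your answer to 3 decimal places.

Mean z̄ = (63 + 64 + 54 + 55 + 64 + 62 + 59 + 58 + 63 + 64)/10 = 60.6000
Numerator Σ_{t=1}^{8}(z_t−z̄)(z_{t+2}−z̄) = -86.9200
Denominator Σ(z_t−z̄)² = 132.4000
r_2 = -86.9200 / 132.4000 = -0.656

-0.656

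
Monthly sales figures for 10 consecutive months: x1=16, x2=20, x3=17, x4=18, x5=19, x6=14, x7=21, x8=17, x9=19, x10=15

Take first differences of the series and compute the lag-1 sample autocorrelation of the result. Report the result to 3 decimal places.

First differences Δx: 4, -3, 1, 1, -5, 7, -4, 2, -4
Mean of differences = -0.1111
Numerator Σ(Δx_t−Δx̄)(Δx_{t+1}−Δx̄) = -98.1235
Denominator Σ(Δx_t−Δx̄)² = 136.8889
r_1(Δx) = -98.1235 / 136.8889 = -0.717

-0.717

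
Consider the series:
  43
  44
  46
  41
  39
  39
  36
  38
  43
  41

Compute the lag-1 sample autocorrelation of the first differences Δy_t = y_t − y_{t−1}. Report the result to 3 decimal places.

First differences Δy: 1, 2, -5, -2, 0, -3, 2, 5, -2
Mean of differences = -0.2222
Numerator Σ(Δy_t−Δȳ)(Δy_{t+1}−Δȳ) = -4.2716
Denominator Σ(Δy_t−Δȳ)² = 75.5556
r_1(Δy) = -4.2716 / 75.5556 = -0.057

-0.057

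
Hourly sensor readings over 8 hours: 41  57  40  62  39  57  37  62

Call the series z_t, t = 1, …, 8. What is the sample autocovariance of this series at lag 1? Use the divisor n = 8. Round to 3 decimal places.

Mean z̄ = (41 + 57 + 40 + 62 + 39 + 57 + 37 + 62)/8 = 49.3750
Deviations: -8.3750, 7.6250, -9.3750, 12.6250, -10.3750, 7.6250, -12.3750, 12.6250
Σ_{t=1}^{7}(z_t−z̄)(z_{t+1}−z̄) = -714.3906
γ_1 = -714.3906 / 8 = -89.299

-89.299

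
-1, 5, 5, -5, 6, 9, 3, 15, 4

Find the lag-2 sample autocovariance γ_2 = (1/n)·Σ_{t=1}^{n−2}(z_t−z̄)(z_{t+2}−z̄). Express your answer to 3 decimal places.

Mean z̄ = (-1 + 5 + 5 − 5 + 6 + 9 + 3 + 15 + 4)/9 = 4.5556
Σ_{t=1}^{7}(z_t−z̄)(z_{t+2}−z̄) = -3.5062
γ_2 = -3.5062 / 9 = -0.390

-0.390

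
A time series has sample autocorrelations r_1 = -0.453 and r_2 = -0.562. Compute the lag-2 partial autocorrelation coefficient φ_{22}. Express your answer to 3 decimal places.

φ_{22} = (r_2 − r_1²) / (1 − r_1²)
r_1² = (-0.453)² = 0.205209
Numerator = -0.562 − 0.2052 = -0.7672; denominator = 1 − 0.2052 = 0.7948
φ_{22} = -0.7672 / 0.7948 = -0.965

-0.965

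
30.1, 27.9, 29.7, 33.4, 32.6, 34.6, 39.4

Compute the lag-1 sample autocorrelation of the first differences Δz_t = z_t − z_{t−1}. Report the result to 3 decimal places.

-0.144

First differences Δz: -2.2, 1.8, 3.7, -0.8, 2.0, 4.8
Mean of differences = 1.5500
Numerator Σ(Δz_t−Δz̄)(Δz_{t+1}−Δz̄) = -5.0475
Denominator Σ(Δz_t−Δz̄)² = 35.0350
r_1(Δz) = -5.0475 / 35.0350 = -0.144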